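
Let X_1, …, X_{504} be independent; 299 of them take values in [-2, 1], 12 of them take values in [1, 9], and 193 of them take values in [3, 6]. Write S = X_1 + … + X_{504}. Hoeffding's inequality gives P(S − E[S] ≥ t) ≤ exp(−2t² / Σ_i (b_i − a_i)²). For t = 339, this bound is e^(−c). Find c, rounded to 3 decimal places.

Σ(b_i − a_i)² = 299·3² + 12·8² + 193·3² = 5196.
c = 2t² / 5196 = 2·339² / 5196 = 44.2344.

44.234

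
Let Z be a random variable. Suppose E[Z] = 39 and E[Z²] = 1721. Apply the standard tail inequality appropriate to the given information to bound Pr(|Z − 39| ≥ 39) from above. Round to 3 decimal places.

The first two moments determine the variance, so Chebyshev's inequality is the sharpest standard bound available.
Var(Z) = E[Z²] − (E[Z])² = 1721 − 1521 = 200.
Chebyshev's inequality: Pr(|Z − μ| ≥ t) ≤ Var(Z)/t² = 200/1521 = 0.1315.

0.131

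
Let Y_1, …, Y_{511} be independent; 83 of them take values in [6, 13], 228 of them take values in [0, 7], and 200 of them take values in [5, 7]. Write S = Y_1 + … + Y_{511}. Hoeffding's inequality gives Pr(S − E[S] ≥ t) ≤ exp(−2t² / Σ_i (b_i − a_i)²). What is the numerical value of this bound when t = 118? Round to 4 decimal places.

0.1762

Σ(b_i − a_i)² = 83·7² + 228·7² + 200·2² = 16039.
Exponent = 2·118² / 16039 = 1.73627.
Bound = exp(−1.73627) = 0.17618.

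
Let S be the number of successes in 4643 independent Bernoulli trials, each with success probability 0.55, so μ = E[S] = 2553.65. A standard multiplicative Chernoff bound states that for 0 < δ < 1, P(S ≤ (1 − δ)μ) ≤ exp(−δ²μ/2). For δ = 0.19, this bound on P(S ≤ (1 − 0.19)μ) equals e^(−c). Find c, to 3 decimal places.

46.093

c = δ²μ/2 = 0.19²·2553.65/2 = 46.0934.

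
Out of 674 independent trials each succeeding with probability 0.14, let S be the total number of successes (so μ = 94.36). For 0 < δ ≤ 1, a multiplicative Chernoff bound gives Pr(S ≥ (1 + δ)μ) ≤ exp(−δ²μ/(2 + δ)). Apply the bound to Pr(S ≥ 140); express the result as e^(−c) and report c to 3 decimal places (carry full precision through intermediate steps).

Write 140 = (1 + δ)μ, so δ = 140/94.36 − 1 = 0.4836795…
Then the exponent is δ²μ/(2 + δ) = (140 − μ)² / (μ·(2 + δ)) = 8.888076.

8.888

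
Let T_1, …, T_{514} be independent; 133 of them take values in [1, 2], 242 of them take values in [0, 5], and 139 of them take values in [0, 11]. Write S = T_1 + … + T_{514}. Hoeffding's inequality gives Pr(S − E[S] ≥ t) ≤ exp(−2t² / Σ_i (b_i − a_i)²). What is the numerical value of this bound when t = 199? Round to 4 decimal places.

Σ(b_i − a_i)² = 133·1² + 242·5² + 139·11² = 23002.
Exponent = 2·199² / 23002 = 3.44327.
Bound = exp(−3.44327) = 0.03196.

0.0320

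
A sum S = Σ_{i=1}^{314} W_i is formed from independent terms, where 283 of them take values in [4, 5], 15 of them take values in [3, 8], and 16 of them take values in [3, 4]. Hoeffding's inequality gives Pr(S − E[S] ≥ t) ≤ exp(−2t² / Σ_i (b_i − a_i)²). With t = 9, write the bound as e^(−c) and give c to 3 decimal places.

Σ(b_i − a_i)² = 283·1² + 15·5² + 16·1² = 674.
c = 2t² / 674 = 2·9² / 674 = 0.2404.

0.240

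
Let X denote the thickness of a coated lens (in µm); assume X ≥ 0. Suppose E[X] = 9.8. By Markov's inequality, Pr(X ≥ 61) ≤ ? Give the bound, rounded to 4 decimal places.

Markov's inequality: for a non-negative random variable, Pr(X ≥ a) ≤ E[X]/a.
Here E[X] = 9.8 and a = 61, so the bound is 9.8/61 = 0.1607.

0.1607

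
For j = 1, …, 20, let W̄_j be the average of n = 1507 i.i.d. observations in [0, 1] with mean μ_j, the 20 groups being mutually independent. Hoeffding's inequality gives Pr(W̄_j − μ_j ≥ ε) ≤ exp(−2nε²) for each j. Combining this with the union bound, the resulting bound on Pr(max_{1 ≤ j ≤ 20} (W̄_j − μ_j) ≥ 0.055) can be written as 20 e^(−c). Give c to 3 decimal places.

9.117

Union bound over the 20 events: Pr(max_{1 ≤ j ≤ 20} (W̄_j − μ_j) ≥ 0.055) ≤ 20·exp(−2nε²) = 20 exp(−2·1507·0.055²).
So c = 2·1507·0.055² = 9.1174.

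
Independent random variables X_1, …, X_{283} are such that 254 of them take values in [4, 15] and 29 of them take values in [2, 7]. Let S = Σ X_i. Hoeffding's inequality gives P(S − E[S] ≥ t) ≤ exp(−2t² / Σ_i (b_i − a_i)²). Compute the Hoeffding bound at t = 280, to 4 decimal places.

Σ(b_i − a_i)² = 254·11² + 29·5² = 31459.
Exponent = 2·280² / 31459 = 4.98427.
Bound = exp(−4.98427) = 0.00684.

0.0068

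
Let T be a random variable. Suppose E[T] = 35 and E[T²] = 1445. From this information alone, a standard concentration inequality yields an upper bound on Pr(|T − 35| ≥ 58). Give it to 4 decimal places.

The first two moments determine the variance, so Chebyshev's inequality is the sharpest standard bound available.
Var(T) = E[T²] − (E[T])² = 1445 − 1225 = 220.
Chebyshev's inequality: Pr(|T − μ| ≥ t) ≤ Var(T)/t² = 220/3364 = 0.0654.

0.0654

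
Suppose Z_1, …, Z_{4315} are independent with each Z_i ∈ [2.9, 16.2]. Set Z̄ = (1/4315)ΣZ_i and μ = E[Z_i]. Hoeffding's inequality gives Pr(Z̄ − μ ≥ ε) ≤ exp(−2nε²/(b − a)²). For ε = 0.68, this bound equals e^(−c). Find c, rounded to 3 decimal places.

22.559

c = 2nε²/(b − a)² = 2·4315·0.68² / 13.3² = 22.5593.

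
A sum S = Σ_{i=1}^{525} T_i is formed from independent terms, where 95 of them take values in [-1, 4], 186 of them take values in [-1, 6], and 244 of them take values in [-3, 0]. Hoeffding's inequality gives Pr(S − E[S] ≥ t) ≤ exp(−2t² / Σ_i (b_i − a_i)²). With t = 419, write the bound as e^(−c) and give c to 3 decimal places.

Σ(b_i − a_i)² = 95·5² + 186·7² + 244·3² = 13685.
c = 2t² / 13685 = 2·419² / 13685 = 25.6574.

25.657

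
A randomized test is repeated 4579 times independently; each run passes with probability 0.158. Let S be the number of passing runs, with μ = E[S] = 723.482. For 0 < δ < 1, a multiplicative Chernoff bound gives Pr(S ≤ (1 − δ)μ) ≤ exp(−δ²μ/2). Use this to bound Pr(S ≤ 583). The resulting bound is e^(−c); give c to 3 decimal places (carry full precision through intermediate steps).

Write 583 = (1 − δ)μ, so δ = 1 − 583/723.482 = 0.1941748…
Then the exponent is δ²μ/2 = (μ − 583)²/(2μ) = 13.639035.

13.639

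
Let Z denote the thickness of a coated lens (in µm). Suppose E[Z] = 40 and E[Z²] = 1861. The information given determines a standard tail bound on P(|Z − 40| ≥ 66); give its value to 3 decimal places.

The first two moments determine the variance, so Chebyshev's inequality is the sharpest standard bound available.
Var(Z) = E[Z²] − (E[Z])² = 1861 − 1600 = 261.
Chebyshev's inequality: P(|Z − μ| ≥ t) ≤ Var(Z)/t² = 261/4356 = 0.0599.

0.060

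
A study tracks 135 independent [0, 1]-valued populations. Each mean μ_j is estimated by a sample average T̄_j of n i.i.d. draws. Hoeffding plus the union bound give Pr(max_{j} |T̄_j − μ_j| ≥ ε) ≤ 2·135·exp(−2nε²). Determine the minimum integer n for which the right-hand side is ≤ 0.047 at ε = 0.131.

Need 2·135·exp(−2nε²) ≤ 0.047, i.e. exp(−2nε²) ≤ 0.047/270.
So 2nε² ≥ ln(270/0.047) = 8.656030.
Hence n ≥ 8.656030/(2·0.131²) = 252.201.
The smallest integer n is 253.

253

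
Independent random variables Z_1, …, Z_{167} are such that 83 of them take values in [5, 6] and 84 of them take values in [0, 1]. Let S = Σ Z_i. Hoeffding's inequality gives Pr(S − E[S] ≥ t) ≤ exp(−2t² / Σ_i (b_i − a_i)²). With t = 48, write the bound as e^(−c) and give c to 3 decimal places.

27.593

Σ(b_i − a_i)² = 83·1² + 84·1² = 167.
c = 2t² / 167 = 2·48² / 167 = 27.5928.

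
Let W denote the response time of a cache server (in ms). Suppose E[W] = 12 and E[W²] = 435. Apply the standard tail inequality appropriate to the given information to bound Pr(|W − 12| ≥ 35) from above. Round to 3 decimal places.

The first two moments determine the variance, so Chebyshev's inequality is the sharpest standard bound available.
Var(W) = E[W²] − (E[W])² = 435 − 144 = 291.
Chebyshev's inequality: Pr(|W − μ| ≥ t) ≤ Var(W)/t² = 291/1225 = 0.2376.

0.238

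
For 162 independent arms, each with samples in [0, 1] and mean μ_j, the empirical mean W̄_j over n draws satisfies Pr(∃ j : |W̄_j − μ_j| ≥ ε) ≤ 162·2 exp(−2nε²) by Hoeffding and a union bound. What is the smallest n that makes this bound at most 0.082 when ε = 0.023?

Need 2·162·exp(−2nε²) ≤ 0.082, i.e. exp(−2nε²) ≤ 0.082/324.
So 2nε² ≥ ln(324/0.082) = 8.281780.
Hence n ≥ 8.281780/(2·0.023²) = 7827.769.
The smallest integer n is 7828.

7828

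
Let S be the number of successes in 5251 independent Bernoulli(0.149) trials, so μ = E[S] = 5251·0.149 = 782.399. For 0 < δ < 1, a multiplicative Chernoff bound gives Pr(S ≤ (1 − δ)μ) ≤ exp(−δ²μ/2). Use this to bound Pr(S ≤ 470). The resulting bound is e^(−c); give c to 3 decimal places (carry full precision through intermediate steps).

Write 470 = (1 − δ)μ, so δ = 1 − 470/782.399 = 0.3992835…
Then the exponent is δ²μ/2 = (μ − 470)²/(2μ) = 62.367881.

62.368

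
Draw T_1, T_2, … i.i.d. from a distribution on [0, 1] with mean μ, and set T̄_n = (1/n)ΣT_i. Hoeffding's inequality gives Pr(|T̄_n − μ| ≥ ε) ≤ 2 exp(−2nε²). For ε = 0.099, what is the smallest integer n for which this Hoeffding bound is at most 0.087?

Require 2·exp(−2nε²) ≤ 0.087, i.e. 2nε² ≥ ln(2/0.087) = 3.134994.
So n ≥ 3.134994 / (2·0.099²) = 159.932.
The smallest integer n is 160.

160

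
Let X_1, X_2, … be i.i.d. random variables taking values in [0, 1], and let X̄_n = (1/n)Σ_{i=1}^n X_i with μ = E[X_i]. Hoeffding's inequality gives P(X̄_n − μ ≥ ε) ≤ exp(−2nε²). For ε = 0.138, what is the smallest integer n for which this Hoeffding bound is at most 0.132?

Require exp(−2nε²) ≤ 0.132, i.e. 2nε² ≥ ln(1/0.132) = 2.024953.
So n ≥ 2.024953 / (2·0.138²) = 53.165.
The smallest integer n is 54.

54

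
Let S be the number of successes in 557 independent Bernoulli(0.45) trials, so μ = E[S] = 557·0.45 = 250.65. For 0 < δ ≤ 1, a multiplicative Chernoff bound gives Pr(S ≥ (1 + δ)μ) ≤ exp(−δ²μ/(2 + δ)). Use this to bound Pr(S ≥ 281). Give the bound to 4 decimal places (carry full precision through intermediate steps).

0.1768

Write 281 = (1 + δ)μ, so δ = 281/250.65 − 1 = 0.1210852…
Then the exponent is δ²μ/(2 + δ) = (281 − μ)² / (μ·(2 + δ)) = 1.732573.
Bound = exp(−1.732573) = 0.17683.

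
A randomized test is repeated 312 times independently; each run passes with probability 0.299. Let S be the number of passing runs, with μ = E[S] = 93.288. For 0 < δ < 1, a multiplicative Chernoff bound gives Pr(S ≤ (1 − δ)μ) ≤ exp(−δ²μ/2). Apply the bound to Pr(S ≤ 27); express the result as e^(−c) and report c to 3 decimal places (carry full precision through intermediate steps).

Write 27 = (1 − δ)μ, so δ = 1 − 27/93.288 = 0.7105737…
Then the exponent is δ²μ/2 = (μ − 27)²/(2μ) = 23.551255.

23.551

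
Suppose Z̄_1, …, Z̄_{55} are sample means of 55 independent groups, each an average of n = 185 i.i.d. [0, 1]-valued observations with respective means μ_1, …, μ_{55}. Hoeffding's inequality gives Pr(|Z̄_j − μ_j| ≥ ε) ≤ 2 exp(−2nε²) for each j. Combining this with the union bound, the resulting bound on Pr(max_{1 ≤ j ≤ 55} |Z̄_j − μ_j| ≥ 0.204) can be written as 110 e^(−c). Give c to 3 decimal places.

Union bound over the 55 events: Pr(max_{1 ≤ j ≤ 55} |Z̄_j − μ_j| ≥ 0.204) ≤ 55·2·exp(−2nε²) = 110 exp(−2·185·0.204²).
So c = 2·185·0.204² = 15.3979.

15.398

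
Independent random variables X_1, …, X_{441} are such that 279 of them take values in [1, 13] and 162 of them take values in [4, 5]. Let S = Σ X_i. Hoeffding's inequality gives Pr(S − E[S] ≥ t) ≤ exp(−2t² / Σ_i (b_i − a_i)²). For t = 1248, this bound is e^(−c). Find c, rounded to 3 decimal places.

Σ(b_i − a_i)² = 279·12² + 162·1² = 40338.
c = 2t² / 40338 = 2·1248² / 40338 = 77.2227.

77.223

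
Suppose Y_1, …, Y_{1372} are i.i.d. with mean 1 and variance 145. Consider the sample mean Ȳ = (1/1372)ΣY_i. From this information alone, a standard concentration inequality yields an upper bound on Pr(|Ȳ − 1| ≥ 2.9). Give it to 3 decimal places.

With mean and variance of each term known, Chebyshev's inequality bounds the deviation of the sum (or sample mean).
Var(Ȳ) = Var(Y_i)/n = 145/1372 = 0.10569.
Chebyshev: Pr(|Ȳ − 1| ≥ 2.9) ≤ Var(Ȳ)/(2.9)² = 145/(1372·2.9²) = 0.0126.

0.013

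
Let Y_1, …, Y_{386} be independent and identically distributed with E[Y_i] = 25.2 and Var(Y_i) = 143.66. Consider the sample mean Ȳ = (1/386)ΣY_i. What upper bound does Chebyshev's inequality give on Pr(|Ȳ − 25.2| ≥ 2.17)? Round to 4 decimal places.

0.0790

Var(Ȳ) = Var(Y_i)/n = 143.66/386 = 0.37218.
Chebyshev: Pr(|Ȳ − 25.2| ≥ 2.17) ≤ Var(Ȳ)/(2.17)² = 143.66/(386·2.17²) = 0.0790.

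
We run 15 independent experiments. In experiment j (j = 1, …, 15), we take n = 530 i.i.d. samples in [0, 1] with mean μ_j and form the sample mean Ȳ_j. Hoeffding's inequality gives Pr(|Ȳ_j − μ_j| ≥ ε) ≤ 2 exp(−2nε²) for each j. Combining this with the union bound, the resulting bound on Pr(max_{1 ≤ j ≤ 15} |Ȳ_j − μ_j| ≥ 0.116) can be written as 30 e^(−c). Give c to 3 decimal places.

Union bound over the 15 events: Pr(max_{1 ≤ j ≤ 15} |Ȳ_j − μ_j| ≥ 0.116) ≤ 15·2·exp(−2nε²) = 30 exp(−2·530·0.116²).
So c = 2·530·0.116² = 14.2634.

14.263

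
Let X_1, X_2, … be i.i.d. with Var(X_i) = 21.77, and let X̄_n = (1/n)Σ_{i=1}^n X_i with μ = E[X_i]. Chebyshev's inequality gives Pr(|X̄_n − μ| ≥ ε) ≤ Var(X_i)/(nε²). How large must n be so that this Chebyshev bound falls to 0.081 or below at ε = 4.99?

Require 21.77/(n·4.99²) ≤ 0.081, i.e. n ≥ 21.77/(0.081·4.99²) = 10.794.
The smallest integer n is 11.

11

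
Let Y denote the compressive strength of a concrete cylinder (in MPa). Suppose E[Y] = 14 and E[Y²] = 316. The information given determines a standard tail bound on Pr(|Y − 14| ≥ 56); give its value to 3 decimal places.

The first two moments determine the variance, so Chebyshev's inequality is the sharpest standard bound available.
Var(Y) = E[Y²] − (E[Y])² = 316 − 196 = 120.
Chebyshev's inequality: Pr(|Y − μ| ≥ t) ≤ Var(Y)/t² = 120/3136 = 0.0383.

0.038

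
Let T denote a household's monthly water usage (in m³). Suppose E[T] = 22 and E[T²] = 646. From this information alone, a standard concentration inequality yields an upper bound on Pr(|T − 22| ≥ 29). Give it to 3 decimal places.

The first two moments determine the variance, so Chebyshev's inequality is the sharpest standard bound available.
Var(T) = E[T²] − (E[T])² = 646 − 484 = 162.
Chebyshev's inequality: Pr(|T − μ| ≥ t) ≤ Var(T)/t² = 162/841 = 0.1926.

0.193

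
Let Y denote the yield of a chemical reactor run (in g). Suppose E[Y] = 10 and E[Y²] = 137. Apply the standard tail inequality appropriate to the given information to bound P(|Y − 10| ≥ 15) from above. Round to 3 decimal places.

0.164

The first two moments determine the variance, so Chebyshev's inequality is the sharpest standard bound available.
Var(Y) = E[Y²] − (E[Y])² = 137 − 100 = 37.
Chebyshev's inequality: P(|Y − μ| ≥ t) ≤ Var(Y)/t² = 37/225 = 0.1644.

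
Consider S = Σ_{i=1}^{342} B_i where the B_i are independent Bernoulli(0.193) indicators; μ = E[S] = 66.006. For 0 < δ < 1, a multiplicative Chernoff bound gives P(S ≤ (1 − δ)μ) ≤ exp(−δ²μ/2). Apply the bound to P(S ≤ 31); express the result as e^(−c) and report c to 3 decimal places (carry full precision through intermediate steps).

9.283

Write 31 = (1 − δ)μ, so δ = 1 − 31/66.006 = 0.5303457…
Then the exponent is δ²μ/2 = (μ − 31)²/(2μ) = 9.282641.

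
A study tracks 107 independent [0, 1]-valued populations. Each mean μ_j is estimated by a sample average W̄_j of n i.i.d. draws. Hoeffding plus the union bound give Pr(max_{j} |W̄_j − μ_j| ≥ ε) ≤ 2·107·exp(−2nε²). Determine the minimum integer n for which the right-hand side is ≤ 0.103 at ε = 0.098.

Need 2·107·exp(−2nε²) ≤ 0.103, i.e. exp(−2nε²) ≤ 0.103/214.
So 2nε² ≥ ln(214/0.103) = 7.639002.
Hence n ≥ 7.639002/(2·0.098²) = 397.699.
The smallest integer n is 398.

398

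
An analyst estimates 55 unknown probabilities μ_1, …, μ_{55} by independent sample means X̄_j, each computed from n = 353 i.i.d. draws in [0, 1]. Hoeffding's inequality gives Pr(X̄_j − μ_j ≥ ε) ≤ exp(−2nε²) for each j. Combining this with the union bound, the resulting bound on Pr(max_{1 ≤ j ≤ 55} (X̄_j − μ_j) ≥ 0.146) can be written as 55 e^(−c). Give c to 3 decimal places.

Union bound over the 55 events: Pr(max_{1 ≤ j ≤ 55} (X̄_j − μ_j) ≥ 0.146) ≤ 55·exp(−2nε²) = 55 exp(−2·353·0.146²).
So c = 2·353·0.146² = 15.0491.

15.049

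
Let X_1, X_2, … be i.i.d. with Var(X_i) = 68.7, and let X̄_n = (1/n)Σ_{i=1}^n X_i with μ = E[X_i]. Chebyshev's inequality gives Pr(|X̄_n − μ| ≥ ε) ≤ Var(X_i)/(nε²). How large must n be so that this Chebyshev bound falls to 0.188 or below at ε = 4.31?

Require 68.7/(n·4.31²) ≤ 0.188, i.e. n ≥ 68.7/(0.188·4.31²) = 19.672.
The smallest integer n is 20.

20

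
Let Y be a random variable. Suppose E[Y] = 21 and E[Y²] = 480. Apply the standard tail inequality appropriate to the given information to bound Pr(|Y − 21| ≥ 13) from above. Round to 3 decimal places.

The first two moments determine the variance, so Chebyshev's inequality is the sharpest standard bound available.
Var(Y) = E[Y²] − (E[Y])² = 480 − 441 = 39.
Chebyshev's inequality: Pr(|Y − μ| ≥ t) ≤ Var(Y)/t² = 39/169 = 0.2308.

0.231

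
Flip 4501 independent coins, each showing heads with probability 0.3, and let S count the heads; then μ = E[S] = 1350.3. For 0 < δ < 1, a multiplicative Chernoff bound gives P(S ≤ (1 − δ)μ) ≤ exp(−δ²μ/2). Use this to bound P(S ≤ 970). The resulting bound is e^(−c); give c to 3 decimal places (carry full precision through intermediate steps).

53.554

Write 970 = (1 − δ)μ, so δ = 1 − 970/1350.3 = 0.2816411…
Then the exponent is δ²μ/2 = (μ − 970)²/(2μ) = 53.554058.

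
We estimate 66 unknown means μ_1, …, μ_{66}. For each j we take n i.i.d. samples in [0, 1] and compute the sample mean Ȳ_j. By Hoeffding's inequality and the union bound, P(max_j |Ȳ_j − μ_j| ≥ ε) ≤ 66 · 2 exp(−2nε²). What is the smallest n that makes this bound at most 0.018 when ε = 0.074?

813

Need 2·66·exp(−2nε²) ≤ 0.018, i.e. exp(−2nε²) ≤ 0.018/132.
So 2nε² ≥ ln(132/0.018) = 8.900185.
Hence n ≥ 8.900185/(2·0.074²) = 812.654.
The smallest integer n is 813.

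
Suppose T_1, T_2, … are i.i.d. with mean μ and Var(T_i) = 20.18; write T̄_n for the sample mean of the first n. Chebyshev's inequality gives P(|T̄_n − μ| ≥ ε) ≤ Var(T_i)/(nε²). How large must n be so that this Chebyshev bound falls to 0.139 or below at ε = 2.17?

Require 20.18/(n·2.17²) ≤ 0.139, i.e. n ≥ 20.18/(0.139·2.17²) = 30.831.
The smallest integer n is 31.

31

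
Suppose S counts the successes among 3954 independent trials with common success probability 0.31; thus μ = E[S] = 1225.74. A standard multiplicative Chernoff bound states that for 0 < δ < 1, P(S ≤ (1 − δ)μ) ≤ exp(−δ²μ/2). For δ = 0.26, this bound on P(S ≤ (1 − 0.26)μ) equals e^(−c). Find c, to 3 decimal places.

41.430

c = δ²μ/2 = 0.26²·1225.74/2 = 41.4300.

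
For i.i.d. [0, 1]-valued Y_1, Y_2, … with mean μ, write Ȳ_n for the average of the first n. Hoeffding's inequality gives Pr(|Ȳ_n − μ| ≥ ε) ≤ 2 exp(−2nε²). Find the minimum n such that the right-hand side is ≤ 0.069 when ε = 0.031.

Require 2·exp(−2nε²) ≤ 0.069, i.e. 2nε² ≥ ln(2/0.069) = 3.366796.
So n ≥ 3.366796 / (2·0.031²) = 1751.715.
The smallest integer n is 1752.

1752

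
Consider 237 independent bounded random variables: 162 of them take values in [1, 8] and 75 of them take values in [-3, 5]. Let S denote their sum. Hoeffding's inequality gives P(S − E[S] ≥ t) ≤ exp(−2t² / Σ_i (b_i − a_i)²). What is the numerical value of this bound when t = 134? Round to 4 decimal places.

0.0596

Σ(b_i − a_i)² = 162·7² + 75·8² = 12738.
Exponent = 2·134² / 12738 = 2.81928.
Bound = exp(−2.81928) = 0.05965.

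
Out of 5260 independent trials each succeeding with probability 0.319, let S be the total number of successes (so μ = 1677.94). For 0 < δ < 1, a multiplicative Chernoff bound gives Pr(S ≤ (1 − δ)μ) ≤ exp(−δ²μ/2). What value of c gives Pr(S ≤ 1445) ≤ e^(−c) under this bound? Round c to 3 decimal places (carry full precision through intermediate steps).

16.169

Write 1445 = (1 − δ)μ, so δ = 1 − 1445/1677.94 = 0.138825…
Then the exponent is δ²μ/2 = (μ − 1445)²/(2μ) = 16.168946.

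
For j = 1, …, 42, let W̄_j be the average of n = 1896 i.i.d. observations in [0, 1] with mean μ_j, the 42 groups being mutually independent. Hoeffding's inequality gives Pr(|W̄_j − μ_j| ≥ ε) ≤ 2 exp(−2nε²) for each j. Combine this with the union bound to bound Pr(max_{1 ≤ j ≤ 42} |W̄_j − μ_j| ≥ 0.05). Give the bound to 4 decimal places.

0.0064

Per-experiment Hoeffding bound: 2·exp(−2·1896·0.05²) = 2·exp(−9.48000) = 0.00015273.
Union bound over 42 events: 42·0.00015273 = 0.00641.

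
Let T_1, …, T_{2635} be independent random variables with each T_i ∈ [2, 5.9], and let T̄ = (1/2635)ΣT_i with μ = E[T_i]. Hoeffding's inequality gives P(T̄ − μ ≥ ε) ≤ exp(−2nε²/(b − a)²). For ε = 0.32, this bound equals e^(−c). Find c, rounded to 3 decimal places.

35.480

c = 2nε²/(b − a)² = 2·2635·0.32² / 3.9² = 35.4798.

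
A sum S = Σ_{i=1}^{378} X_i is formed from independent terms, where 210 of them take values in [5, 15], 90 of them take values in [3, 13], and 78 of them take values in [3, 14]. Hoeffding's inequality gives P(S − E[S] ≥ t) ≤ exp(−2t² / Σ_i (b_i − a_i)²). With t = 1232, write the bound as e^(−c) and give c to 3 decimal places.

76.973

Σ(b_i − a_i)² = 210·10² + 90·10² + 78·11² = 39438.
c = 2t² / 39438 = 2·1232² / 39438 = 76.9727.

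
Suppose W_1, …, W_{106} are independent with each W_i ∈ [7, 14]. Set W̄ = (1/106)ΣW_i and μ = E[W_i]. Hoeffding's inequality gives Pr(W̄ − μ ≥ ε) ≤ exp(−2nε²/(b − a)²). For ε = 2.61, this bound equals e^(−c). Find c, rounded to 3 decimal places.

29.473

c = 2nε²/(b − a)² = 2·106·2.61² / 7² = 29.4728.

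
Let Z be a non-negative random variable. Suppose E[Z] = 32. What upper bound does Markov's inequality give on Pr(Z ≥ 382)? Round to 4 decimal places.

Markov's inequality: for a non-negative random variable, Pr(Z ≥ a) ≤ E[Z]/a.
Here E[Z] = 32 and a = 382, so the bound is 32/382 = 0.0838.

0.0838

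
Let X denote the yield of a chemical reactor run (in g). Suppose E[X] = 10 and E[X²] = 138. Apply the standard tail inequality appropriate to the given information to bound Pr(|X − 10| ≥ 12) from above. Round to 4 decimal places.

The first two moments determine the variance, so Chebyshev's inequality is the sharpest standard bound available.
Var(X) = E[X²] − (E[X])² = 138 − 100 = 38.
Chebyshev's inequality: Pr(|X − μ| ≥ t) ≤ Var(X)/t² = 38/144 = 0.2639.

0.2639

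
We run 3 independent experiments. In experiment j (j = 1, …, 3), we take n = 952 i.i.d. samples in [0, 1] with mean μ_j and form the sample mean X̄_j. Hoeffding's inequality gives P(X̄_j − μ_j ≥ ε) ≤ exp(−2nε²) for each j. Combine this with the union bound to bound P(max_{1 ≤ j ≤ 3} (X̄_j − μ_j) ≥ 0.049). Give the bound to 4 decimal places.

0.0310

Per-experiment Hoeffding bound: exp(−2·952·0.049²) = exp(−4.57150) = 0.010342.
Union bound over 3 events: 3·0.010342 = 0.03103.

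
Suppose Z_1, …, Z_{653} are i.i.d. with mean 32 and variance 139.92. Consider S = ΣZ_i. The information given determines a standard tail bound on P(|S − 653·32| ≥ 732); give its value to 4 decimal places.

0.1705

With mean and variance of each term known, Chebyshev's inequality bounds the deviation of the sum (or sample mean).
Var(S) = n·Var(Z_i) = 653·139.92 = 91367.76.
Chebyshev: P(|S − 653·32| ≥ 732) ≤ Var(S)/732² = 91367.76/535824 = 0.1705.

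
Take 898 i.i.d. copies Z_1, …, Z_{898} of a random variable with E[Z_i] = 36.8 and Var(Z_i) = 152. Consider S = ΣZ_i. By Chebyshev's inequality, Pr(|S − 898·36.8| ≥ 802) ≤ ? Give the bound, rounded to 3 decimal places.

Var(S) = n·Var(Z_i) = 898·152 = 136496.
Chebyshev: Pr(|S − 898·36.8| ≥ 802) ≤ Var(S)/802² = 136496/643204 = 0.2122.

0.212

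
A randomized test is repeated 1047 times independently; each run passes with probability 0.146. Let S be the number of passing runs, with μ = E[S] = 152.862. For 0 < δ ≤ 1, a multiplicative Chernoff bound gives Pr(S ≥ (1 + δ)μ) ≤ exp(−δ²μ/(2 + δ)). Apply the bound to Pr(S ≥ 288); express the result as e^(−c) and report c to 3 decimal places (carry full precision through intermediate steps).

Write 288 = (1 + δ)μ, so δ = 288/152.862 − 1 = 0.8840523…
Then the exponent is δ²μ/(2 + δ) = (288 − μ)² / (μ·(2 + δ)) = 41.424026.

41.424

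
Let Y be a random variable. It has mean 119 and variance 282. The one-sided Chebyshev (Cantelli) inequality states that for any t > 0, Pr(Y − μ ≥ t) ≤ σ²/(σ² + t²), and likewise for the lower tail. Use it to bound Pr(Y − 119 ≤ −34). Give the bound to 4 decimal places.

Here σ² = 282 and t = 34, so σ² + t² = 1438.
Cantelli's bound: 282/1438 = 0.1961.

0.1961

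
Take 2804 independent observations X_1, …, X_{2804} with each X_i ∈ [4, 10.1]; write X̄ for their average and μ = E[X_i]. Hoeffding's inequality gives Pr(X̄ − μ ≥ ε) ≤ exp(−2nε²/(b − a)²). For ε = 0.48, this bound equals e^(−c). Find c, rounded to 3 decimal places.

c = 2nε²/(b − a)² = 2·2804·0.48² / 6.1² = 34.7241.

34.724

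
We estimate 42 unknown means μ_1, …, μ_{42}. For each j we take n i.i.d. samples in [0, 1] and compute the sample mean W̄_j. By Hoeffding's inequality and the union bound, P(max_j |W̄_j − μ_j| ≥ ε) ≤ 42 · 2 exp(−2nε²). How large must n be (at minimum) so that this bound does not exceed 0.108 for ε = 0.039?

Need 2·42·exp(−2nε²) ≤ 0.108, i.e. exp(−2nε²) ≤ 0.108/84.
So 2nε² ≥ ln(84/0.108) = 6.656441.
Hence n ≥ 6.656441/(2·0.039²) = 2188.179.
The smallest integer n is 2189.

2189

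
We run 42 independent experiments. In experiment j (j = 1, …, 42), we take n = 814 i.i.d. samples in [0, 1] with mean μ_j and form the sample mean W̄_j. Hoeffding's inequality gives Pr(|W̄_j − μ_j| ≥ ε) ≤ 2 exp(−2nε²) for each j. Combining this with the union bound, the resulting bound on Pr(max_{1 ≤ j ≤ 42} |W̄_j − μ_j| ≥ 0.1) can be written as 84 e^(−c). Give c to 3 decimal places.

Union bound over the 42 events: Pr(max_{1 ≤ j ≤ 42} |W̄_j − μ_j| ≥ 0.1) ≤ 42·2·exp(−2nε²) = 84 exp(−2·814·0.1²).
So c = 2·814·0.1² = 16.2800.

16.280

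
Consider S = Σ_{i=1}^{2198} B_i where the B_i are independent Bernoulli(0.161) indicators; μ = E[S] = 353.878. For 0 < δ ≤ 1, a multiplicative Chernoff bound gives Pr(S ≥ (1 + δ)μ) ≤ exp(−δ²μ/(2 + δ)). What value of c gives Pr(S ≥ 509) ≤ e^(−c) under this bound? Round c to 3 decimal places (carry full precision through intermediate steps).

27.887

Write 509 = (1 + δ)μ, so δ = 509/353.878 − 1 = 0.4383488…
Then the exponent is δ²μ/(2 + δ) = (509 − μ)² / (μ·(2 + δ)) = 27.886717.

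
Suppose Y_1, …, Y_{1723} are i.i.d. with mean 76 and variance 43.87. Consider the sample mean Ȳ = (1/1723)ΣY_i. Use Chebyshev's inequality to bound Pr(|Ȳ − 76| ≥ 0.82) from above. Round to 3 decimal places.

Var(Ȳ) = Var(Y_i)/n = 43.87/1723 = 0.025461.
Chebyshev: Pr(|Ȳ − 76| ≥ 0.82) ≤ Var(Ȳ)/(0.82)² = 43.87/(1723·0.82²) = 0.0379.

0.038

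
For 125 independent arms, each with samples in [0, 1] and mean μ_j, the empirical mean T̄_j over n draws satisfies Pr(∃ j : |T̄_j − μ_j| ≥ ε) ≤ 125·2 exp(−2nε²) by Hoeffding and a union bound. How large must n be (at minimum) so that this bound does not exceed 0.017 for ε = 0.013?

Need 2·125·exp(−2nε²) ≤ 0.017, i.e. exp(−2nε²) ≤ 0.017/250.
So 2nε² ≥ ln(250/0.017) = 9.596003.
Hence n ≥ 9.596003/(2·0.013²) = 28390.541.
The smallest integer n is 28391.

28391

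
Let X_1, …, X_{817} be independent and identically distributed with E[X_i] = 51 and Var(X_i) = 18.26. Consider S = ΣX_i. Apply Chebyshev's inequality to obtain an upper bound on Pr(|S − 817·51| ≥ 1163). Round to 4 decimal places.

0.0110

Var(S) = n·Var(X_i) = 817·18.26 = 14918.42.
Chebyshev: Pr(|S − 817·51| ≥ 1163) ≤ Var(S)/1163² = 14918.42/1352569 = 0.0110.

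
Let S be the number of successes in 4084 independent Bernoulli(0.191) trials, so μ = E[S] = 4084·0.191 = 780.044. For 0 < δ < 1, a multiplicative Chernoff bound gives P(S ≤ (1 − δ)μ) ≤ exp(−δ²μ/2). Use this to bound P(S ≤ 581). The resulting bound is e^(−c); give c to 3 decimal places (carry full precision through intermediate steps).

Write 581 = (1 − δ)μ, so δ = 1 − 581/780.044 = 0.2551702…
Then the exponent is δ²μ/2 = (μ − 581)²/(2μ) = 25.395051.

25.395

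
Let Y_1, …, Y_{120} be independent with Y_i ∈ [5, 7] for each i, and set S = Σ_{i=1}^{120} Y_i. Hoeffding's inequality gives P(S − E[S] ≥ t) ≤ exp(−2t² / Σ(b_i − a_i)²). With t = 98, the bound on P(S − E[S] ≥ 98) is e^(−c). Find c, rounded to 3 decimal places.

Σ(b_i − a_i)² = 120·(2)² = 480.
c = 2t²/480 = 2·98²/480 = 40.0167.

40.017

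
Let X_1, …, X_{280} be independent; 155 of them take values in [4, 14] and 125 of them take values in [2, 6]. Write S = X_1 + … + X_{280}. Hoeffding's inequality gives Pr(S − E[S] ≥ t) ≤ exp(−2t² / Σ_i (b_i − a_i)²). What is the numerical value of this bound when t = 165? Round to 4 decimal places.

0.0445

Σ(b_i − a_i)² = 155·10² + 125·4² = 17500.
Exponent = 2·165² / 17500 = 3.11143.
Bound = exp(−3.11143) = 0.04454.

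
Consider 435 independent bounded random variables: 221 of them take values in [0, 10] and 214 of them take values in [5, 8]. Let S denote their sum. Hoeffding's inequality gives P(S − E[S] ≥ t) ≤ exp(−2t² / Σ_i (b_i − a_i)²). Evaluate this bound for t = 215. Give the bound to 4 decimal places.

0.0213

Σ(b_i − a_i)² = 221·10² + 214·3² = 24026.
Exponent = 2·215² / 24026 = 3.84791.
Bound = exp(−3.84791) = 0.02132.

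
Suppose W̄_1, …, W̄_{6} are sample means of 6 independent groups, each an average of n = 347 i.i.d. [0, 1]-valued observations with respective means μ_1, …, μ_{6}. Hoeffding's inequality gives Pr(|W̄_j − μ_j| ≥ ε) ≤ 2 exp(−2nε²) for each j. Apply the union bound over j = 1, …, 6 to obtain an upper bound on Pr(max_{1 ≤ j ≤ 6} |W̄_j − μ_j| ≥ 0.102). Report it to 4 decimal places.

0.0088

Per-experiment Hoeffding bound: 2·exp(−2·347·0.102²) = 2·exp(−7.22038) = 0.0014631.
Union bound over 6 events: 6·0.0014631 = 0.00878.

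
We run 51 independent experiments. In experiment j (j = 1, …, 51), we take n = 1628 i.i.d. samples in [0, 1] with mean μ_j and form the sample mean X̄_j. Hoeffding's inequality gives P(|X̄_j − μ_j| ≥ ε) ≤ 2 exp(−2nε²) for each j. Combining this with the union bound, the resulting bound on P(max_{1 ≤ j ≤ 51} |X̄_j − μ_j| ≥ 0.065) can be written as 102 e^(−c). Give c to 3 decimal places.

Union bound over the 51 events: P(max_{1 ≤ j ≤ 51} |X̄_j − μ_j| ≥ 0.065) ≤ 51·2·exp(−2nε²) = 102 exp(−2·1628·0.065²).
So c = 2·1628·0.065² = 13.7566.

13.757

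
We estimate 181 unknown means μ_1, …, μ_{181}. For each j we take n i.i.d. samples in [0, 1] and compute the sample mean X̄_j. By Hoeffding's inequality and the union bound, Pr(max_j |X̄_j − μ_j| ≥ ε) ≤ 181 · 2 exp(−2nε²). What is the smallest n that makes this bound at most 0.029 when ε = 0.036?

3639

Need 2·181·exp(−2nε²) ≤ 0.029, i.e. exp(−2nε²) ≤ 0.029/362.
So 2nε² ≥ ln(362/0.029) = 9.432104.
Hence n ≥ 9.432104/(2·0.036²) = 3638.929.
The smallest integer n is 3639.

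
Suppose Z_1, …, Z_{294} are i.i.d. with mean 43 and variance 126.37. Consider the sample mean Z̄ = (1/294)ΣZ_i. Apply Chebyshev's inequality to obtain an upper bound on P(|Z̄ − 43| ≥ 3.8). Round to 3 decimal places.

Var(Z̄) = Var(Z_i)/n = 126.37/294 = 0.42983.
Chebyshev: P(|Z̄ − 43| ≥ 3.8) ≤ Var(Z̄)/(3.8)² = 126.37/(294·3.8²) = 0.0298.

0.030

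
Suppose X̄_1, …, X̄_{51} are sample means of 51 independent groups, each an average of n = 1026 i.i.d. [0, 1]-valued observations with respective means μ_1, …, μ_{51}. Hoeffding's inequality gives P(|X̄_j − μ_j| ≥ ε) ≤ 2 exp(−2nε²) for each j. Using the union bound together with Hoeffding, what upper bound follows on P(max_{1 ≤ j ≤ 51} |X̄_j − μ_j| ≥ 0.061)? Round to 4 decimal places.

Per-experiment Hoeffding bound: 2·exp(−2·1026·0.061²) = 2·exp(−7.63549) = 0.000966.
Union bound over 51 events: 51·0.000966 = 0.04927.

0.0493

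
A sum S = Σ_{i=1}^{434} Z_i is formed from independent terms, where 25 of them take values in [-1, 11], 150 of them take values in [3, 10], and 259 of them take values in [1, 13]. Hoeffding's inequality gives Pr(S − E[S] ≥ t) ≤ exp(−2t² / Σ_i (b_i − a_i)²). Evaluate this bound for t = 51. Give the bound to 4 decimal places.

Σ(b_i − a_i)² = 25·12² + 150·7² + 259·12² = 48246.
Exponent = 2·51² / 48246 = 0.10782.
Bound = exp(−0.10782) = 0.89779.

0.8978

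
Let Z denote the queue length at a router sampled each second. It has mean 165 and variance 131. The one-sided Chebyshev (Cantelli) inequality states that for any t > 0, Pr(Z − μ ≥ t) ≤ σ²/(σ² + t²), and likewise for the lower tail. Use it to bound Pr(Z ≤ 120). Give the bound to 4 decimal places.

Here σ² = 131 and t = 45, so σ² + t² = 2156.
Cantelli's bound: 131/2156 = 0.0608.

0.0608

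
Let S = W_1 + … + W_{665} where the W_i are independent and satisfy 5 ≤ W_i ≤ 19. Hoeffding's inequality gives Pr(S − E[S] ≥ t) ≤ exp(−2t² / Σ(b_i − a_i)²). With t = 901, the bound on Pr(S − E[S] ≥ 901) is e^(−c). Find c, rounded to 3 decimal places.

Σ(b_i − a_i)² = 665·(14)² = 130340.
c = 2t²/130340 = 2·901²/130340 = 12.4567.

12.457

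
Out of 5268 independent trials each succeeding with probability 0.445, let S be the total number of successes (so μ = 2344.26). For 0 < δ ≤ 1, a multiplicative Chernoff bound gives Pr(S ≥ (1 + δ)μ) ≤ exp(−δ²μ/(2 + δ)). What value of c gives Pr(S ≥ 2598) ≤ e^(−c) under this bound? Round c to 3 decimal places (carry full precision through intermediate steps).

Write 2598 = (1 + δ)μ, so δ = 2598/2344.26 − 1 = 0.1082388…
Then the exponent is δ²μ/(2 + δ) = (2598 − μ)² / (μ·(2 + δ)) = 13.027236.

13.027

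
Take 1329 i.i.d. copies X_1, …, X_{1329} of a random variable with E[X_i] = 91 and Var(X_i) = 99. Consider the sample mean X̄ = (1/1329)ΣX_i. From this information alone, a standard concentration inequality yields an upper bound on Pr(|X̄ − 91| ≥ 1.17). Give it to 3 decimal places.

0.054

With mean and variance of each term known, Chebyshev's inequality bounds the deviation of the sum (or sample mean).
Var(X̄) = Var(X_i)/n = 99/1329 = 0.074492.
Chebyshev: Pr(|X̄ − 91| ≥ 1.17) ≤ Var(X̄)/(1.17)² = 99/(1329·1.17²) = 0.0544.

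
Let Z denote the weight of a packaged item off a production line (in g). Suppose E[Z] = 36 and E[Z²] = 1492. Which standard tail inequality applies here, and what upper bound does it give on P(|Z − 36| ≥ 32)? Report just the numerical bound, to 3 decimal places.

0.191

The first two moments determine the variance, so Chebyshev's inequality is the sharpest standard bound available.
Var(Z) = E[Z²] − (E[Z])² = 1492 − 1296 = 196.
Chebyshev's inequality: P(|Z − μ| ≥ t) ≤ Var(Z)/t² = 196/1024 = 0.1914.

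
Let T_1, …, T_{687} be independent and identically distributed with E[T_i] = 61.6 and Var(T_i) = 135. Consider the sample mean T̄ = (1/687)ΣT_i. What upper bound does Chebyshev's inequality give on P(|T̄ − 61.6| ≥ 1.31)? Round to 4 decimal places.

Var(T̄) = Var(T_i)/n = 135/687 = 0.19651.
Chebyshev: P(|T̄ − 61.6| ≥ 1.31) ≤ Var(T̄)/(1.31)² = 135/(687·1.31²) = 0.1145.

0.1145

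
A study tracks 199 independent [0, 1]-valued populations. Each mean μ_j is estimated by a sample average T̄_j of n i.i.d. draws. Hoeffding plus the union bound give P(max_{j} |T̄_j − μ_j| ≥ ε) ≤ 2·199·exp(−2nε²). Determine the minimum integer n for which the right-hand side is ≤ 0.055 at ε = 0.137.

Need 2·199·exp(−2nε²) ≤ 0.055, i.e. exp(−2nε²) ≤ 0.055/398.
So 2nε² ≥ ln(398/0.055) = 8.886874.
Hence n ≥ 8.886874/(2·0.137²) = 236.743.
The smallest integer n is 237.

237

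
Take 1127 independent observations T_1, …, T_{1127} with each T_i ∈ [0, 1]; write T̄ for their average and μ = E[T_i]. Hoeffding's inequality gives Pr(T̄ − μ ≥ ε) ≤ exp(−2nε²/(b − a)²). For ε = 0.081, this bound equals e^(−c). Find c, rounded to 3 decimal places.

14.788

c = 2nε²/(b − a)² = 2·1127·0.081² / 1² = 14.7885.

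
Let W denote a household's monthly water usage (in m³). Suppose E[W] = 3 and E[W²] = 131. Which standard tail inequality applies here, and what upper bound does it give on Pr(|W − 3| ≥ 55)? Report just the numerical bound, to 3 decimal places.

0.040

The first two moments determine the variance, so Chebyshev's inequality is the sharpest standard bound available.
Var(W) = E[W²] − (E[W])² = 131 − 9 = 122.
Chebyshev's inequality: Pr(|W − μ| ≥ t) ≤ Var(W)/t² = 122/3025 = 0.0403.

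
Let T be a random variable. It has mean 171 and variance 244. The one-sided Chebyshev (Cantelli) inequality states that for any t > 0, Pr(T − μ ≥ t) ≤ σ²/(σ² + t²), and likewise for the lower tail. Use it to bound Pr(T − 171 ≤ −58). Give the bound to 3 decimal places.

Here σ² = 244 and t = 58, so σ² + t² = 3608.
Cantelli's bound: 244/3608 = 0.0676.

0.068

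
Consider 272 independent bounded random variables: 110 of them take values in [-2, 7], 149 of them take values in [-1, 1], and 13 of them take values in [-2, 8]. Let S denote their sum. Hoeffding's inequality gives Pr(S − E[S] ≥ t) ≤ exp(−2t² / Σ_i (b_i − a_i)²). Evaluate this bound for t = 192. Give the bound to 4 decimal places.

Σ(b_i − a_i)² = 110·9² + 149·2² + 13·10² = 10806.
Exponent = 2·192² / 10806 = 6.82288.
Bound = exp(−6.82288) = 0.00109.

0.0011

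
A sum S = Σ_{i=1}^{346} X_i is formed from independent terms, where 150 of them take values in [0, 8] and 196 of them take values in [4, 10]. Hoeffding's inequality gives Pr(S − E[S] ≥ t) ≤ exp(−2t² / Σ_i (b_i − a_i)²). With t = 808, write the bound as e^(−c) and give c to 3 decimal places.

Σ(b_i − a_i)² = 150·8² + 196·6² = 16656.
c = 2t² / 16656 = 2·808² / 16656 = 78.3939.

78.394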